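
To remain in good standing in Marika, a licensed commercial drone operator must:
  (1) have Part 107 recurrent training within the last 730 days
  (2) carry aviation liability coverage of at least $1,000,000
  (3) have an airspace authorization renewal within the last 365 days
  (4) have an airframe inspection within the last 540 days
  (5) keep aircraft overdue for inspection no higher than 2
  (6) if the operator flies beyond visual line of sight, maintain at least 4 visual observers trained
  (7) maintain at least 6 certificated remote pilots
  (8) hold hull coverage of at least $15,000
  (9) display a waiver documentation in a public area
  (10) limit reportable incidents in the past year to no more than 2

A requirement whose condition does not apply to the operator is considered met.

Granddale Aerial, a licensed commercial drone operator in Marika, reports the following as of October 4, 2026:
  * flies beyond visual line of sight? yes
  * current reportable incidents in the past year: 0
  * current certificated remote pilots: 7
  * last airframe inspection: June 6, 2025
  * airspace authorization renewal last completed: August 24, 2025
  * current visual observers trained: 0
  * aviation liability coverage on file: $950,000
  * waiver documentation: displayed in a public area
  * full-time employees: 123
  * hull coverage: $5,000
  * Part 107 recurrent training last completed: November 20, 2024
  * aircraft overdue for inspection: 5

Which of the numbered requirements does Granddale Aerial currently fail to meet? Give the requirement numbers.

2, 3, 5, 6, 8

1. Part 107 recurrent training 683 days ago vs limit 730 → met
2. aviation liability coverage $950,000 < $1,000,000 → not met
3. airspace authorization renewal 406 days ago vs limit 365 → not met
4. airframe inspection 485 days ago vs limit 540 → met
5. aircraft overdue for inspection 5 > 2 → not met
6. condition 'flies beyond visual line of sight' holds; visual observers trained 0 < 4 → not met
7. certificated remote pilots 7 ≥ 6 → met
8. hull coverage $5,000 < $15,000 → not met
9. waiver documentation present → met
10. reportable incidents in the past year 0 ≤ 2 → met
Not met: 2, 3, 5, 6, 8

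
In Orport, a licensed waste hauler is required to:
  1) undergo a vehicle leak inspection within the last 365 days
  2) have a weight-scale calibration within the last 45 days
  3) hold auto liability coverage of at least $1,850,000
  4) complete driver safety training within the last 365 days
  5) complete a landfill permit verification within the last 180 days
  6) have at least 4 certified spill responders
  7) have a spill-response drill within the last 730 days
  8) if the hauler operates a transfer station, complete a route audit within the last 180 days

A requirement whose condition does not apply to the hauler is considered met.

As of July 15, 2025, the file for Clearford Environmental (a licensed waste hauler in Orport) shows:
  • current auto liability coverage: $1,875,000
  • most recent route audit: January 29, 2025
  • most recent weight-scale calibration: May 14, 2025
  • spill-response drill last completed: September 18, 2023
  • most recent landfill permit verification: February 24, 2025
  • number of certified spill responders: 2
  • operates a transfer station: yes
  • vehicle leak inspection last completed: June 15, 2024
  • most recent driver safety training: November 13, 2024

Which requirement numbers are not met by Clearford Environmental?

1. vehicle leak inspection 395 days ago vs limit 365 → not met
2. weight-scale calibration 62 days ago vs limit 45 → not met
3. auto liability coverage $1,875,000 ≥ $1,850,000 → met
4. driver safety training 244 days ago vs limit 365 → met
5. landfill permit verification 141 days ago vs limit 180 → met
6. certified spill responders 2 < 4 → not met
7. spill-response drill 666 days ago vs limit 730 → met
8. condition 'operates a transfer station' holds; route audit 167 days ago vs limit 180 → met
Not met: 1, 2, 6

1, 2, 6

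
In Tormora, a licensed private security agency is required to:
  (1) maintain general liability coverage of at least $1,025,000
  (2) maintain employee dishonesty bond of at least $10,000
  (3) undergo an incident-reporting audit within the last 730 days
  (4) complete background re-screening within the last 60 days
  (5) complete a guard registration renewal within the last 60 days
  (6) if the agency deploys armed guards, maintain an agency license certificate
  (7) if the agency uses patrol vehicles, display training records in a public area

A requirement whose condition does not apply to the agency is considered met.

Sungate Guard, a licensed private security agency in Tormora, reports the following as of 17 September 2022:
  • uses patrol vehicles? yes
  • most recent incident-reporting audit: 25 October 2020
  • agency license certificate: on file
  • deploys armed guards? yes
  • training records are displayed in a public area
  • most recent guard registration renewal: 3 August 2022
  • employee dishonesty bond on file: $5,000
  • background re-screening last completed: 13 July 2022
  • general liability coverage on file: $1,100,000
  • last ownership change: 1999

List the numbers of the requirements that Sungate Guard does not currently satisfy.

1. general liability coverage $1,100,000 ≥ $1,025,000 → met
2. employee dishonesty bond $5,000 < $10,000 → not met
3. incident-reporting audit 692 days ago vs limit 730 → met
4. background re-screening 66 days ago vs limit 60 → not met
5. guard registration renewal 45 days ago vs limit 60 → met
6. condition 'deploys armed guards' holds; agency license certificate present → met
7. condition 'uses patrol vehicles' holds; training records present → met
Not met: 2, 4

2, 4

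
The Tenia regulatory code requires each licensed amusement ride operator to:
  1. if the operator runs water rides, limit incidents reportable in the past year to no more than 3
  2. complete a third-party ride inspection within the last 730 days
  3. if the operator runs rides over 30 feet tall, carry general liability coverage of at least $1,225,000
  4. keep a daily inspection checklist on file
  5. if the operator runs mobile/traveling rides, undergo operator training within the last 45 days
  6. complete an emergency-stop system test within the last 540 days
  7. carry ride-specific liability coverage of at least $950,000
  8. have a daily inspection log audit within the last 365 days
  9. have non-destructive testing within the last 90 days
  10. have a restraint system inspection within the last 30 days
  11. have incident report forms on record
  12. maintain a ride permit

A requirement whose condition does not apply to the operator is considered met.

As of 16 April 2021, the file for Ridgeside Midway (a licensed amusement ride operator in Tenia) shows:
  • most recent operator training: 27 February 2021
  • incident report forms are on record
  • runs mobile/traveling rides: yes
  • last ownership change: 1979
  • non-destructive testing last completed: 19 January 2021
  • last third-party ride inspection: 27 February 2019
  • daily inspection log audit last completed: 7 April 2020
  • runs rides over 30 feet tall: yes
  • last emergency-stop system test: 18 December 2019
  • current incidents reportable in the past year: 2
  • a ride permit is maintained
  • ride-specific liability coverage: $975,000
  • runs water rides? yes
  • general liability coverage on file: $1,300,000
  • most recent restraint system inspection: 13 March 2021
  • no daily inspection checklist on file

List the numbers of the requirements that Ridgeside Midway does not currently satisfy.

2, 4, 5, 8, 10

1. condition 'runs water rides' holds; incidents reportable in the past year 2 ≤ 3 → met
2. third-party ride inspection 779 days ago vs limit 730 → not met
3. condition 'runs rides over 30 feet tall' holds; general liability coverage $1,300,000 ≥ $1,225,000 → met
4. daily inspection checklist absent → not met
5. condition 'runs mobile/traveling rides' holds; operator training 48 days ago vs limit 45 → not met
6. emergency-stop system test 485 days ago vs limit 540 → met
7. ride-specific liability coverage $975,000 ≥ $950,000 → met
8. daily inspection log audit 374 days ago vs limit 365 → not met
9. non-destructive testing 87 days ago vs limit 90 → met
10. restraint system inspection 34 days ago vs limit 30 → not met
11. incident report forms present → met
12. ride permit present → met
Not met: 2, 4, 5, 8, 10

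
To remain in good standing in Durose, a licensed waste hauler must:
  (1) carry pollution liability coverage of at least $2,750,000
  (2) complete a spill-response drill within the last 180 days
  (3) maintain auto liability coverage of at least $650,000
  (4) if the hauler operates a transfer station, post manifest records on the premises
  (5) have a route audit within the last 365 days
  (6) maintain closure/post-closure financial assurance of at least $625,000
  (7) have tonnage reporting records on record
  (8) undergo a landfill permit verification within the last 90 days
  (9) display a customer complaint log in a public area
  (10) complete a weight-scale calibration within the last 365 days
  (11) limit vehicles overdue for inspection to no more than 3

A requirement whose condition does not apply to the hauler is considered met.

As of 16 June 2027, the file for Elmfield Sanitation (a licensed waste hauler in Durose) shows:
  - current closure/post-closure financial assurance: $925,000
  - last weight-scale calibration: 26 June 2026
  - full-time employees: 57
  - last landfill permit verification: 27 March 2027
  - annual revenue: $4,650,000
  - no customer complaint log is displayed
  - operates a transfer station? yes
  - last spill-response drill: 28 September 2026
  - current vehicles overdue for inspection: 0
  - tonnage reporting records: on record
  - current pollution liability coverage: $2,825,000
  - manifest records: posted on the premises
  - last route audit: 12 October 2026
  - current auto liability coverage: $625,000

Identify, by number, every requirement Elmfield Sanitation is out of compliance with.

2, 3, 9

1. pollution liability coverage $2,825,000 ≥ $2,750,000 → met
2. spill-response drill 261 days ago vs limit 180 → not met
3. auto liability coverage $625,000 < $650,000 → not met
4. condition 'operates a transfer station' holds; manifest records present → met
5. route audit 247 days ago vs limit 365 → met
6. closure/post-closure financial assurance $925,000 ≥ $625,000 → met
7. tonnage reporting records present → met
8. landfill permit verification 81 days ago vs limit 90 → met
9. customer complaint log absent → not met
10. weight-scale calibration 355 days ago vs limit 365 → met
11. vehicles overdue for inspection 0 ≤ 3 → met
Not met: 2, 3, 9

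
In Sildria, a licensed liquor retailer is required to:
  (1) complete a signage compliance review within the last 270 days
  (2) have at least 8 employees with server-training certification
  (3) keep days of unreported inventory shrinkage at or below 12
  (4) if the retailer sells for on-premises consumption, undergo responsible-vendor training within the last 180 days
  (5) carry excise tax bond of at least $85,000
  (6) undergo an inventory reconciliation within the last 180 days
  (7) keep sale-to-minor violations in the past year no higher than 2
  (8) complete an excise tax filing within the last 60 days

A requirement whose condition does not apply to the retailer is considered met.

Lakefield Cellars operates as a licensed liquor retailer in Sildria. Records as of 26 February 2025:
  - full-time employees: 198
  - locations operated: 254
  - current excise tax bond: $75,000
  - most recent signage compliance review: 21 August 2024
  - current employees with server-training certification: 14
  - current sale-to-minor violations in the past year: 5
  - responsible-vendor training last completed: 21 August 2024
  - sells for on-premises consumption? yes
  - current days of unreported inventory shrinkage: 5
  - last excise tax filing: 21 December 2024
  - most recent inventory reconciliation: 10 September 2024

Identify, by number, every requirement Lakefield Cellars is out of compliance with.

4, 5, 7, 8

1. signage compliance review 189 days ago vs limit 270 → met
2. employees with server-training certification 14 ≥ 8 → met
3. days of unreported inventory shrinkage 5 ≤ 12 → met
4. condition 'sells for on-premises consumption' holds; responsible-vendor training 189 days ago vs limit 180 → not met
5. excise tax bond $75,000 < $85,000 → not met
6. inventory reconciliation 169 days ago vs limit 180 → met
7. sale-to-minor violations in the past year 5 > 2 → not met
8. excise tax filing 67 days ago vs limit 60 → not met
Not met: 4, 5, 7, 8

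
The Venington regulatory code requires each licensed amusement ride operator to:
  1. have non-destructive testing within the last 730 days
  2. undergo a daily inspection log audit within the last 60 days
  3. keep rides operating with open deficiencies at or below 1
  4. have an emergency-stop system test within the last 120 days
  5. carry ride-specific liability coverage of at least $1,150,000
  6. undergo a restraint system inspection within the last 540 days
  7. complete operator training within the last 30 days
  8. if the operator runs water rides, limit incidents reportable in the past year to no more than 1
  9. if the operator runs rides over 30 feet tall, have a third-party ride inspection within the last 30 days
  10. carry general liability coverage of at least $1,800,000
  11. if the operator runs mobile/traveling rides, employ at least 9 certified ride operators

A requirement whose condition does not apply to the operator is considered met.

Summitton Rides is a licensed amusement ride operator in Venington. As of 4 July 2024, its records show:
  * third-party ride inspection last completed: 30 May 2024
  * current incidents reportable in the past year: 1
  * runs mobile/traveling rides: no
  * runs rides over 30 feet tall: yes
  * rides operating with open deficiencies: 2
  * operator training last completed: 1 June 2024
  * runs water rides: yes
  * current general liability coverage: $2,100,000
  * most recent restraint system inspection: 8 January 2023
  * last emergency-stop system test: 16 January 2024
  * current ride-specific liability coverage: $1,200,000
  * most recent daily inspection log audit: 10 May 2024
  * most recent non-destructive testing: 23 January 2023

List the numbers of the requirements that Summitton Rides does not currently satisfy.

1. non-destructive testing 528 days ago vs limit 730 → met
2. daily inspection log audit 55 days ago vs limit 60 → met
3. rides operating with open deficiencies 2 > 1 → not met
4. emergency-stop system test 170 days ago vs limit 120 → not met
5. ride-specific liability coverage $1,200,000 ≥ $1,150,000 → met
6. restraint system inspection 543 days ago vs limit 540 → not met
7. operator training 33 days ago vs limit 30 → not met
8. condition 'runs water rides' holds; incidents reportable in the past year 1 ≤ 1 → met
9. condition 'runs rides over 30 feet tall' holds; third-party ride inspection 35 days ago vs limit 30 → not met
10. general liability coverage $2,100,000 ≥ $1,800,000 → met
11. condition 'runs mobile/traveling rides' does not hold → requirement n/a → met
Not met: 3, 4, 6, 7, 9

3, 4, 6, 7, 9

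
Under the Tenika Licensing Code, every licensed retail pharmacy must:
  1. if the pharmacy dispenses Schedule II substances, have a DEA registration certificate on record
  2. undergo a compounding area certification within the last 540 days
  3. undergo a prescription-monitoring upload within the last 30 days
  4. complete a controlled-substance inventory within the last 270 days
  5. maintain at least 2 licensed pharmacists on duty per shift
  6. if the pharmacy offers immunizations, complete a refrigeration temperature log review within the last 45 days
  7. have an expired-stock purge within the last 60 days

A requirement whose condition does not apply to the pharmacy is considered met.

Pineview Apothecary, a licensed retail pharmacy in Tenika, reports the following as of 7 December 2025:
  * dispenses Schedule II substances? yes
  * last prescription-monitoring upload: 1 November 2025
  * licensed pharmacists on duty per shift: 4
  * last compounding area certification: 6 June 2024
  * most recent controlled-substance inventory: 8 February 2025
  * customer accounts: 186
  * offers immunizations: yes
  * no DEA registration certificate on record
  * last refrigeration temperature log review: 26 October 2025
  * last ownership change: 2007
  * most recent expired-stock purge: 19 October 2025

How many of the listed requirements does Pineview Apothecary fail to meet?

1. condition 'dispenses Schedule II substances' holds; DEA registration certificate absent → not met
2. compounding area certification 549 days ago vs limit 540 → not met
3. prescription-monitoring upload 36 days ago vs limit 30 → not met
4. controlled-substance inventory 302 days ago vs limit 270 → not met
5. licensed pharmacists on duty per shift 4 ≥ 2 → met
6. condition 'offers immunizations' holds; refrigeration temperature log review 42 days ago vs limit 45 → met
7. expired-stock purge 49 days ago vs limit 60 → met
Not met: 4 of 7

4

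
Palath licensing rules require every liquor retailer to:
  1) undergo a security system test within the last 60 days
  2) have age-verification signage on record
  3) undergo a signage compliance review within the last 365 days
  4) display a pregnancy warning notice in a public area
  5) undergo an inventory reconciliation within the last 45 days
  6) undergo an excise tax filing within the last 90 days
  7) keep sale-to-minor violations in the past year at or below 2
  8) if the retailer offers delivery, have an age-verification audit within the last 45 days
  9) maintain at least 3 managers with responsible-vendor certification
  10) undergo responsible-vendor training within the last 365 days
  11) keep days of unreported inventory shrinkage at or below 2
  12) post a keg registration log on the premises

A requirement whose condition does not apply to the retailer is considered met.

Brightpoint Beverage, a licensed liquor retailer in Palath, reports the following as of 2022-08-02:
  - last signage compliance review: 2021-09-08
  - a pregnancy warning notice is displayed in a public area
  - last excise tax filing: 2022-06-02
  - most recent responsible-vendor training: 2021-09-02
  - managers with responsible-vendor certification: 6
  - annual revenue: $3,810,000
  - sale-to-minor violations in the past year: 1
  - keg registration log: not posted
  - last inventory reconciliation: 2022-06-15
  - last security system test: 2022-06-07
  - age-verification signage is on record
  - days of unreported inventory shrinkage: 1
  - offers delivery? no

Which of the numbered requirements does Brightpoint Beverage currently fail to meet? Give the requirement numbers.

1. security system test 56 days ago vs limit 60 → met
2. age-verification signage present → met
3. signage compliance review 328 days ago vs limit 365 → met
4. pregnancy warning notice present → met
5. inventory reconciliation 48 days ago vs limit 45 → not met
6. excise tax filing 61 days ago vs limit 90 → met
7. sale-to-minor violations in the past year 1 ≤ 2 → met
8. condition 'offers delivery' does not hold → requirement n/a → met
9. managers with responsible-vendor certification 6 ≥ 3 → met
10. responsible-vendor training 334 days ago vs limit 365 → met
11. days of unreported inventory shrinkage 1 ≤ 2 → met
12. keg registration log absent → not met
Not met: 5, 12

5, 12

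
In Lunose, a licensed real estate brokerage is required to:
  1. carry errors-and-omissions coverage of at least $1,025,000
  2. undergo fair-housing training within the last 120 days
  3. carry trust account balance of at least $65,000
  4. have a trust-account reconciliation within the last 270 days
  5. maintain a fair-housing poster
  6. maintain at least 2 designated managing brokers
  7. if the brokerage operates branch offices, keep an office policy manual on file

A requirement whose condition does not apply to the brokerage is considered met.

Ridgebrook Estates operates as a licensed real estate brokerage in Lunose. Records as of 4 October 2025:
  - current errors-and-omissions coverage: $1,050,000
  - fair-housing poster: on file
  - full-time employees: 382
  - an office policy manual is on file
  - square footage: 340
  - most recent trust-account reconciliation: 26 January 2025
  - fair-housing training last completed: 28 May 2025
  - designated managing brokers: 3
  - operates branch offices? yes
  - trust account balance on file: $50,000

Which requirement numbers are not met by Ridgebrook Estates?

2, 3

1. errors-and-omissions coverage $1,050,000 ≥ $1,025,000 → met
2. fair-housing training 129 days ago vs limit 120 → not met
3. trust account balance $50,000 < $65,000 → not met
4. trust-account reconciliation 251 days ago vs limit 270 → met
5. fair-housing poster present → met
6. designated managing brokers 3 ≥ 2 → met
7. condition 'operates branch offices' holds; office policy manual present → met
Not met: 2, 3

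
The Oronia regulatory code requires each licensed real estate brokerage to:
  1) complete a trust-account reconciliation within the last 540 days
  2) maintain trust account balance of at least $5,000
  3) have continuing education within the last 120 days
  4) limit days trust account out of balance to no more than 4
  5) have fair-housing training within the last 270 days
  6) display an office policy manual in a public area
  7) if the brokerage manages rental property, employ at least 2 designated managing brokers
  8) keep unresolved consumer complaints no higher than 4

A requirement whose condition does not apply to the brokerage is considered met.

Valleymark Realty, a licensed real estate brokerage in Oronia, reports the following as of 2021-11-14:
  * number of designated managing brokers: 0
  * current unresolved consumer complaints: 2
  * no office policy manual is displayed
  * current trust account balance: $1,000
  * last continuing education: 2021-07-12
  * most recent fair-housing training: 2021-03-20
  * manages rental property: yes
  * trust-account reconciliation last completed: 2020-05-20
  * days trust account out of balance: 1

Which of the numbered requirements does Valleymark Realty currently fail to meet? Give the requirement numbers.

1. trust-account reconciliation 543 days ago vs limit 540 → not met
2. trust account balance $1,000 < $5,000 → not met
3. continuing education 125 days ago vs limit 120 → not met
4. days trust account out of balance 1 ≤ 4 → met
5. fair-housing training 239 days ago vs limit 270 → met
6. office policy manual absent → not met
7. condition 'manages rental property' holds; designated managing brokers 0 < 2 → not met
8. unresolved consumer complaints 2 ≤ 4 → met
Not met: 1, 2, 3, 6, 7

1, 2, 3, 6, 7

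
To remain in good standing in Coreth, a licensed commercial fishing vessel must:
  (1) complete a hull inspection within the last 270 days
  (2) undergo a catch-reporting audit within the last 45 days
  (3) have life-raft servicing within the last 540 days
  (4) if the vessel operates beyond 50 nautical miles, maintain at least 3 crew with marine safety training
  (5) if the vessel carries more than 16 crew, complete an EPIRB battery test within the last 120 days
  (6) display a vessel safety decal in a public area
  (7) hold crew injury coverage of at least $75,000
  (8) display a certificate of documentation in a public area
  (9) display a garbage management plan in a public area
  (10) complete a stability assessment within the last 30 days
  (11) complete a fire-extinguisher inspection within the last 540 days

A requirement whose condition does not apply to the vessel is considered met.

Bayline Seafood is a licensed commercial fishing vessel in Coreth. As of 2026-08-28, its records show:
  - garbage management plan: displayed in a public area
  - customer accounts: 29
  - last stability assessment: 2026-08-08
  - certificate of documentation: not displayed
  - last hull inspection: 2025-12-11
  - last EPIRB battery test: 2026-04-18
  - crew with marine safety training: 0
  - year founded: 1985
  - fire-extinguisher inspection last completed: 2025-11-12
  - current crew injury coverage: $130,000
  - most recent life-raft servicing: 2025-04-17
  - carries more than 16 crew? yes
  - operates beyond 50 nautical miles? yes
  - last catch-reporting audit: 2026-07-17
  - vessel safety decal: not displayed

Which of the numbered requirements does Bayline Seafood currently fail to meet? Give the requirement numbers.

4, 5, 6, 8

1. hull inspection 260 days ago vs limit 270 → met
2. catch-reporting audit 42 days ago vs limit 45 → met
3. life-raft servicing 498 days ago vs limit 540 → met
4. condition 'operates beyond 50 nautical miles' holds; crew with marine safety training 0 < 3 → not met
5. condition 'carries more than 16 crew' holds; EPIRB battery test 132 days ago vs limit 120 → not met
6. vessel safety decal absent → not met
7. crew injury coverage $130,000 ≥ $75,000 → met
8. certificate of documentation absent → not met
9. garbage management plan present → met
10. stability assessment 20 days ago vs limit 30 → met
11. fire-extinguisher inspection 289 days ago vs limit 540 → met
Not met: 4, 5, 6, 8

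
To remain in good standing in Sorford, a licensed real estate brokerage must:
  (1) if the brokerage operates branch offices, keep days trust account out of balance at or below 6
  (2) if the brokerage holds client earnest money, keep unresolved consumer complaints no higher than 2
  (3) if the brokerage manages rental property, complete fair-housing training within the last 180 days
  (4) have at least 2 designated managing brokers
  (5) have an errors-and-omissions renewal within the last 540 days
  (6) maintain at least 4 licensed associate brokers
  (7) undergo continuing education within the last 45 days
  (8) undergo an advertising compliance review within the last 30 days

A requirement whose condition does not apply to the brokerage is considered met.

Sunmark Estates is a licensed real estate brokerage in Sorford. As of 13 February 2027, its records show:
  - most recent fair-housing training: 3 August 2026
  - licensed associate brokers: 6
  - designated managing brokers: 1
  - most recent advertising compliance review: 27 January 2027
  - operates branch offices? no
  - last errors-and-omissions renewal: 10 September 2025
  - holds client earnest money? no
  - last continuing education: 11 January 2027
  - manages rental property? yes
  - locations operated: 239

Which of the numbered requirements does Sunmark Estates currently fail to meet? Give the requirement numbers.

1. condition 'operates branch offices' does not hold → requirement n/a → met
2. condition 'holds client earnest money' does not hold → requirement n/a → met
3. condition 'manages rental property' holds; fair-housing training 194 days ago vs limit 180 → not met
4. designated managing brokers 1 < 2 → not met
5. errors-and-omissions renewal 521 days ago vs limit 540 → met
6. licensed associate brokers 6 ≥ 4 → met
7. continuing education 33 days ago vs limit 45 → met
8. advertising compliance review 17 days ago vs limit 30 → met
Not met: 3, 4

3, 4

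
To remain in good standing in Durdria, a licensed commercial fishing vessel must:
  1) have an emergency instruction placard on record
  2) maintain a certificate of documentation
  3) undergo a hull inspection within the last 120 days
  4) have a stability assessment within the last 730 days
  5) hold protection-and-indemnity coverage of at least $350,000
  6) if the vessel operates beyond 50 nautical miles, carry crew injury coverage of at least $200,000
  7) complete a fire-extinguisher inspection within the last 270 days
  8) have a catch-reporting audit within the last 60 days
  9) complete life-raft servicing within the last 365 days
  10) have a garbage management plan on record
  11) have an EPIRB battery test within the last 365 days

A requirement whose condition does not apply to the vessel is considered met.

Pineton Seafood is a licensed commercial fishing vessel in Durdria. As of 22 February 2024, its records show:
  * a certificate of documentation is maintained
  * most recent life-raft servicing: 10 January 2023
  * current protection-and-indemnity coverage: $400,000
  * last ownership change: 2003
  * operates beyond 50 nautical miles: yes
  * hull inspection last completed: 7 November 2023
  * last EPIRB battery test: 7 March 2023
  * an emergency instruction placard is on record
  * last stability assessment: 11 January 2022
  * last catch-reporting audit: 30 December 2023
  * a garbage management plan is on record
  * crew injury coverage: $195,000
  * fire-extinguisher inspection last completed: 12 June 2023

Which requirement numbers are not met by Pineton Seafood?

4, 6, 9

1. emergency instruction placard present → met
2. certificate of documentation present → met
3. hull inspection 107 days ago vs limit 120 → met
4. stability assessment 772 days ago vs limit 730 → not met
5. protection-and-indemnity coverage $400,000 ≥ $350,000 → met
6. condition 'operates beyond 50 nautical miles' holds; crew injury coverage $195,000 < $200,000 → not met
7. fire-extinguisher inspection 255 days ago vs limit 270 → met
8. catch-reporting audit 54 days ago vs limit 60 → met
9. life-raft servicing 408 days ago vs limit 365 → not met
10. garbage management plan present → met
11. EPIRB battery test 352 days ago vs limit 365 → met
Not met: 4, 6, 9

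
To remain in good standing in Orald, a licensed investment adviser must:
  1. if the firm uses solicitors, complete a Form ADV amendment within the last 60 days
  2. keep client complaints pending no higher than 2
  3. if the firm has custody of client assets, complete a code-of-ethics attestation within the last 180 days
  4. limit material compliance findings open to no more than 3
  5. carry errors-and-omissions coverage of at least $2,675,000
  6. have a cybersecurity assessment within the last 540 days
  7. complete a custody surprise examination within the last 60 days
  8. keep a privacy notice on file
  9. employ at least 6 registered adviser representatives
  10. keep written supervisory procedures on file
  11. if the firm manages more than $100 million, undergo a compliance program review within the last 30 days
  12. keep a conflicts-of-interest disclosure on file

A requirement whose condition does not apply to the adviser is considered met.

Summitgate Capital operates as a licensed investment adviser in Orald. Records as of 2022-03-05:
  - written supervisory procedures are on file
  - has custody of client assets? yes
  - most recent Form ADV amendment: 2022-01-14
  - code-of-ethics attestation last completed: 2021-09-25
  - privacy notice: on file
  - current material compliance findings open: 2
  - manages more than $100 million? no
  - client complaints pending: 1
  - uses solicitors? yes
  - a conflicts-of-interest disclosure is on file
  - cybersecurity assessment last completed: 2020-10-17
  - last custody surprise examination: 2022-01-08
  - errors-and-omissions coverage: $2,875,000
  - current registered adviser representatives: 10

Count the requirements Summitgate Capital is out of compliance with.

1. condition 'uses solicitors' holds; Form ADV amendment 50 days ago vs limit 60 → met
2. client complaints pending 1 ≤ 2 → met
3. condition 'has custody of client assets' holds; code-of-ethics attestation 161 days ago vs limit 180 → met
4. material compliance findings open 2 ≤ 3 → met
5. errors-and-omissions coverage $2,875,000 ≥ $2,675,000 → met
6. cybersecurity assessment 504 days ago vs limit 540 → met
7. custody surprise examination 56 days ago vs limit 60 → met
8. privacy notice present → met
9. registered adviser representatives 10 ≥ 6 → met
10. written supervisory procedures present → met
11. condition 'manages more than $100 million' does not hold → requirement n/a → met
12. conflicts-of-interest disclosure present → met
Not met: 0 of 12

0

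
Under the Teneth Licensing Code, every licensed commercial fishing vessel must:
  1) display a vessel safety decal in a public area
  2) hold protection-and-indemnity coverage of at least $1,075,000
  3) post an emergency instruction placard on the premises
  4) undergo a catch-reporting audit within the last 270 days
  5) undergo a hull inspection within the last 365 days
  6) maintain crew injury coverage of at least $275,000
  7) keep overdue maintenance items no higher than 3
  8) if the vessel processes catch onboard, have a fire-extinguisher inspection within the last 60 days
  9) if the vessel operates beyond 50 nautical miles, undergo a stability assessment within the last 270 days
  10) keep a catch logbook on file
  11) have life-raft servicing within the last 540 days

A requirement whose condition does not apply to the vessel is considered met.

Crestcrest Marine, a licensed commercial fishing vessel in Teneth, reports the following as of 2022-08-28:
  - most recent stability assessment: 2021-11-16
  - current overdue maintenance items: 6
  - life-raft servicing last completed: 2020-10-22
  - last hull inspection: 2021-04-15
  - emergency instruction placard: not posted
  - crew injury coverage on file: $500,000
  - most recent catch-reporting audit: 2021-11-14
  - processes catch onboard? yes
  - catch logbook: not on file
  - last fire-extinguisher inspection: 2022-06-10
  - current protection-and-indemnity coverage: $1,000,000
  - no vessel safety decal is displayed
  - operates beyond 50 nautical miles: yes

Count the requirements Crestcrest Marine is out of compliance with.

10

1. vessel safety decal absent → not met
2. protection-and-indemnity coverage $1,000,000 < $1,075,000 → not met
3. emergency instruction placard absent → not met
4. catch-reporting audit 287 days ago vs limit 270 → not met
5. hull inspection 500 days ago vs limit 365 → not met
6. crew injury coverage $500,000 ≥ $275,000 → met
7. overdue maintenance items 6 > 3 → not met
8. condition 'processes catch onboard' holds; fire-extinguisher inspection 79 days ago vs limit 60 → not met
9. condition 'operates beyond 50 nautical miles' holds; stability assessment 285 days ago vs limit 270 → not met
10. catch logbook absent → not met
11. life-raft servicing 675 days ago vs limit 540 → not met
Not met: 10 of 11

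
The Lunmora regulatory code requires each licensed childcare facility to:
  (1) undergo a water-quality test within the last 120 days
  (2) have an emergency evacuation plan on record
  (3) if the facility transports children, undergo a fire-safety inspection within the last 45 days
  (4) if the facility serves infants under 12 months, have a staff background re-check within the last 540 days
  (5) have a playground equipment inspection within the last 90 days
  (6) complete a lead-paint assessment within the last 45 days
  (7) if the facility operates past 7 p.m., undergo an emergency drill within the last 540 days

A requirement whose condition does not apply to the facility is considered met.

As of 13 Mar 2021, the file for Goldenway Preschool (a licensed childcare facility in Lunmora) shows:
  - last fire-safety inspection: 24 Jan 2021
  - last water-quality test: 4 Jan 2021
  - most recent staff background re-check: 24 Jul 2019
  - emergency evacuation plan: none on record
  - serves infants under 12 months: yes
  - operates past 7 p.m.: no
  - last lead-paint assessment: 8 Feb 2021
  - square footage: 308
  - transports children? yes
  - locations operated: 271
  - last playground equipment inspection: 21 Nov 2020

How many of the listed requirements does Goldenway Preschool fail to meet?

1. water-quality test 68 days ago vs limit 120 → met
2. emergency evacuation plan absent → not met
3. condition 'transports children' holds; fire-safety inspection 48 days ago vs limit 45 → not met
4. condition 'serves infants under 12 months' holds; staff background re-check 598 days ago vs limit 540 → not met
5. playground equipment inspection 112 days ago vs limit 90 → not met
6. lead-paint assessment 33 days ago vs limit 45 → met
7. condition 'operates past 7 p.m.' does not hold → requirement n/a → met
Not met: 4 of 7

4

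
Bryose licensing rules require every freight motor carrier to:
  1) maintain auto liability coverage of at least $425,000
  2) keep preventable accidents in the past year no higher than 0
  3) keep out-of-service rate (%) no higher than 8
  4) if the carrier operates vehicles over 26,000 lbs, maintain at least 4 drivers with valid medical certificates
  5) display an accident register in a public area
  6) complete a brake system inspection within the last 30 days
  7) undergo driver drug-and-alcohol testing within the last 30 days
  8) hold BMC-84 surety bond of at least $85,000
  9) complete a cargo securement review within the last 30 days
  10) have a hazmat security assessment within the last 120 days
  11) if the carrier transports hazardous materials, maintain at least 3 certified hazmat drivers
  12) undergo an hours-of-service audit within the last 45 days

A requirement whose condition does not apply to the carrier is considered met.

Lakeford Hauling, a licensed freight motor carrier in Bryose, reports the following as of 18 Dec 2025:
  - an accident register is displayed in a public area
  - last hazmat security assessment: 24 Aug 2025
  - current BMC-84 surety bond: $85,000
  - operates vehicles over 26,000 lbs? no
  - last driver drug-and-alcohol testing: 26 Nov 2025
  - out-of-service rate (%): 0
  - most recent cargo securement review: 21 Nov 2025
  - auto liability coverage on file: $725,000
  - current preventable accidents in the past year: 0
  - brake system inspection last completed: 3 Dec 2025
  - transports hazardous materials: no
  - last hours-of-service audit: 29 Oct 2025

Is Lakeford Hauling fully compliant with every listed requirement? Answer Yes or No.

1. auto liability coverage $725,000 ≥ $425,000 → met
2. preventable accidents in the past year 0 ≤ 0 → met
3. out-of-service rate (%) 0 ≤ 8 → met
4. condition 'operates vehicles over 26,000 lbs' does not hold → requirement n/a → met
5. accident register present → met
6. brake system inspection 15 days ago vs limit 30 → met
7. driver drug-and-alcohol testing 22 days ago vs limit 30 → met
8. BMC-84 surety bond $85,000 ≥ $85,000 → met
9. cargo securement review 27 days ago vs limit 30 → met
10. hazmat security assessment 116 days ago vs limit 120 → met
11. condition 'transports hazardous materials' does not hold → requirement n/a → met
12. hours-of-service audit 50 days ago vs limit 45 → not met
Not met: 12

No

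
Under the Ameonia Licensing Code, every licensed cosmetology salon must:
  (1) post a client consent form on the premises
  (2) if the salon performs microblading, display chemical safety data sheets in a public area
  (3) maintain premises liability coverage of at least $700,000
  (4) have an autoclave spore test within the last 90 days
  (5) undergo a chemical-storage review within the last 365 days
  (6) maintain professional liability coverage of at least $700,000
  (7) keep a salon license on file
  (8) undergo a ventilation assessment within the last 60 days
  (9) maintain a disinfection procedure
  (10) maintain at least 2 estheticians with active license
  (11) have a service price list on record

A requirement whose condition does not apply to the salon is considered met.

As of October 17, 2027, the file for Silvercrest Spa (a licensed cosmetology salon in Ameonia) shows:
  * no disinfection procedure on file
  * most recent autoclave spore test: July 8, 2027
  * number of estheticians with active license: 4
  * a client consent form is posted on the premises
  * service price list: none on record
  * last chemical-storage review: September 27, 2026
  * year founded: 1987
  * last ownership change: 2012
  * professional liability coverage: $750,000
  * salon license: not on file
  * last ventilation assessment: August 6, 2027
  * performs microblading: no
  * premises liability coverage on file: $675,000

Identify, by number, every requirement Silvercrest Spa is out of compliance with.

3, 4, 5, 7, 8, 9, 11

1. client consent form present → met
2. condition 'performs microblading' does not hold → requirement n/a → met
3. premises liability coverage $675,000 < $700,000 → not met
4. autoclave spore test 101 days ago vs limit 90 → not met
5. chemical-storage review 385 days ago vs limit 365 → not met
6. professional liability coverage $750,000 ≥ $700,000 → met
7. salon license absent → not met
8. ventilation assessment 72 days ago vs limit 60 → not met
9. disinfection procedure absent → not met
10. estheticians with active license 4 ≥ 2 → met
11. service price list absent → not met
Not met: 3, 4, 5, 7, 8, 9, 11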